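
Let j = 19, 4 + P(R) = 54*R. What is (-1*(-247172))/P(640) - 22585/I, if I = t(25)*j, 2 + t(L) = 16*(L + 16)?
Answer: 572728003/107348214 ≈ 5.3352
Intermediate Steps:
P(R) = -4 + 54*R
t(L) = 254 + 16*L (t(L) = -2 + 16*(L + 16) = -2 + 16*(16 + L) = -2 + (256 + 16*L) = 254 + 16*L)
I = 12426 (I = (254 + 16*25)*19 = (254 + 400)*19 = 654*19 = 12426)
(-1*(-247172))/P(640) - 22585/I = (-1*(-247172))/(-4 + 54*640) - 22585/12426 = 247172/(-4 + 34560) - 22585*1/12426 = 247172/34556 - 22585/12426 = 247172*(1/34556) - 22585/12426 = 61793/8639 - 22585/12426 = 572728003/107348214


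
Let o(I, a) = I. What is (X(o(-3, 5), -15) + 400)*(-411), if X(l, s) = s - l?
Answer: -159468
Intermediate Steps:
(X(o(-3, 5), -15) + 400)*(-411) = ((-15 - 1*(-3)) + 400)*(-411) = ((-15 + 3) + 400)*(-411) = (-12 + 400)*(-411) = 388*(-411) = -159468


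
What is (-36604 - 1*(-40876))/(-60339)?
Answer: -1424/20113 ≈ -0.070800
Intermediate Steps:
(-36604 - 1*(-40876))/(-60339) = (-36604 + 40876)*(-1/60339) = 4272*(-1/60339) = -1424/20113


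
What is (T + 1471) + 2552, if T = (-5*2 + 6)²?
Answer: 4039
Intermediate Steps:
T = 16 (T = (-10 + 6)² = (-4)² = 16)
(T + 1471) + 2552 = (16 + 1471) + 2552 = 1487 + 2552 = 4039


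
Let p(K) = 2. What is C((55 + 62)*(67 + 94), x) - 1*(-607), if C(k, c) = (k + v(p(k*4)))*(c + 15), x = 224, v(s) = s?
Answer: 4503128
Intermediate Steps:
C(k, c) = (2 + k)*(15 + c) (C(k, c) = (k + 2)*(c + 15) = (2 + k)*(15 + c))
C((55 + 62)*(67 + 94), x) - 1*(-607) = (30 + 2*224 + 15*((55 + 62)*(67 + 94)) + 224*((55 + 62)*(67 + 94))) - 1*(-607) = (30 + 448 + 15*(117*161) + 224*(117*161)) + 607 = (30 + 448 + 15*18837 + 224*18837) + 607 = (30 + 448 + 282555 + 4219488) + 607 = 4502521 + 607 = 4503128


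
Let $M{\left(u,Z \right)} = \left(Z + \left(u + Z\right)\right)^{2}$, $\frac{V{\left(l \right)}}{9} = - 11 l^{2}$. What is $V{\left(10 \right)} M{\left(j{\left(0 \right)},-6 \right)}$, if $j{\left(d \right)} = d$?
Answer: $-1425600$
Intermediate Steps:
$V{\left(l \right)} = - 99 l^{2}$ ($V{\left(l \right)} = 9 \left(- 11 l^{2}\right) = - 99 l^{2}$)
$M{\left(u,Z \right)} = \left(u + 2 Z\right)^{2}$ ($M{\left(u,Z \right)} = \left(Z + \left(Z + u\right)\right)^{2} = \left(u + 2 Z\right)^{2}$)
$V{\left(10 \right)} M{\left(j{\left(0 \right)},-6 \right)} = - 99 \cdot 10^{2} \left(0 + 2 \left(-6\right)\right)^{2} = \left(-99\right) 100 \left(0 - 12\right)^{2} = - 9900 \left(-12\right)^{2} = \left(-9900\right) 144 = -1425600$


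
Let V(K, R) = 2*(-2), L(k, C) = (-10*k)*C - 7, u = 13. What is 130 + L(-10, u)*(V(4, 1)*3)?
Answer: -15386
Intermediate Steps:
L(k, C) = -7 - 10*C*k (L(k, C) = -10*C*k - 7 = -7 - 10*C*k)
V(K, R) = -4
130 + L(-10, u)*(V(4, 1)*3) = 130 + (-7 - 10*13*(-10))*(-4*3) = 130 + (-7 + 1300)*(-12) = 130 + 1293*(-12) = 130 - 15516 = -15386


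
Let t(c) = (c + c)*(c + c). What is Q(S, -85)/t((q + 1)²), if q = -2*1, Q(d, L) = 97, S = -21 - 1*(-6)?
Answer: 97/4 ≈ 24.250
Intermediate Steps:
S = -15 (S = -21 + 6 = -15)
q = -2
t(c) = 4*c² (t(c) = (2*c)*(2*c) = 4*c²)
Q(S, -85)/t((q + 1)²) = 97/((4*((-2 + 1)²)²)) = 97/((4*((-1)²)²)) = 97/((4*1²)) = 97/((4*1)) = 97/4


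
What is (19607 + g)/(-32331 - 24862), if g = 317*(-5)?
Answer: -18022/57193 ≈ -0.31511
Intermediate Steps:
g = -1585
(19607 + g)/(-32331 - 24862) = (19607 - 1585)/(-32331 - 24862) = 18022/(-57193) = 18022*(-1/57193) = -18022/57193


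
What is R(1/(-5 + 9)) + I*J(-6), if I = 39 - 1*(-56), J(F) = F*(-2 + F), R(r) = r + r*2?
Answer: 18243/4 ≈ 4560.8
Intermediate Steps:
R(r) = 3*r (R(r) = r + 2*r = 3*r)
I = 95 (I = 39 + 56 = 95)
R(1/(-5 + 9)) + I*J(-6) = 3/(-5 + 9) + 95*(-6*(-2 - 6)) = 3/4 + 95*(-6*(-8)) = 3*(¼) + 95*48 = ¾ + 4560 = 18243/4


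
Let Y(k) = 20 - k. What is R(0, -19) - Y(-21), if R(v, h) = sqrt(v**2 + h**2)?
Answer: -22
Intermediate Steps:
R(v, h) = sqrt(h**2 + v**2)
R(0, -19) - Y(-21) = sqrt((-19)**2 + 0**2) - (20 - 1*(-21)) = sqrt(361 + 0) - (20 + 21) = sqrt(361) - 1*41 = 19 - 41 = -22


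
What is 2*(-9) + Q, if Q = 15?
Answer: -3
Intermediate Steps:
2*(-9) + Q = 2*(-9) + 15 = -18 + 15 = -3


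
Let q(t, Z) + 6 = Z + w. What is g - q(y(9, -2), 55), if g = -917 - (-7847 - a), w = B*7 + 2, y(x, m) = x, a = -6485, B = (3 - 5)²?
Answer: 366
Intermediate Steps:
B = 4 (B = (-2)² = 4)
w = 30 (w = 4*7 + 2 = 28 + 2 = 30)
q(t, Z) = 24 + Z (q(t, Z) = -6 + (Z + 30) = -6 + (30 + Z) = 24 + Z)
g = 445 (g = -917 - (-7847 - 1*(-6485)) = -917 - (-7847 + 6485) = -917 - 1*(-1362) = -917 + 1362 = 445)
g - q(y(9, -2), 55) = 445 - (24 + 55) = 445 - 1*79 = 445 - 79 = 366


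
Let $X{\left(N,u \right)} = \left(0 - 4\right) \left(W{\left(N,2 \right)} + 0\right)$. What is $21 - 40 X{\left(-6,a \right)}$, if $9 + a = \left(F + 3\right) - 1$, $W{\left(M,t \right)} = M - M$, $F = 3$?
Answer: $21$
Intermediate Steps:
$W{\left(M,t \right)} = 0$
$a = -4$ ($a = -9 + \left(\left(3 + 3\right) - 1\right) = -9 + \left(6 - 1\right) = -9 + 5 = -4$)
$X{\left(N,u \right)} = 0$ ($X{\left(N,u \right)} = \left(0 - 4\right) \left(0 + 0\right) = \left(-4\right) 0 = 0$)
$21 - 40 X{\left(-6,a \right)} = 21 - 0 = 21 + 0 = 21$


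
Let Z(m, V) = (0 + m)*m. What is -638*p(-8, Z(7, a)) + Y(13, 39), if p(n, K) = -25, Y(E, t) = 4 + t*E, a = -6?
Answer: 16461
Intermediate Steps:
Y(E, t) = 4 + E*t
Z(m, V) = m² (Z(m, V) = m*m = m²)
-638*p(-8, Z(7, a)) + Y(13, 39) = -638*(-25) + (4 + 13*39) = 15950 + (4 + 507) = 15950 + 511 = 16461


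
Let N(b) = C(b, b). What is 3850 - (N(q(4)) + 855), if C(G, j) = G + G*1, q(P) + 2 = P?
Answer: 2991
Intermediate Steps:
q(P) = -2 + P
C(G, j) = 2*G (C(G, j) = G + G = 2*G)
N(b) = 2*b
3850 - (N(q(4)) + 855) = 3850 - (2*(-2 + 4) + 855) = 3850 - (2*2 + 855) = 3850 - (4 + 855) = 3850 - 1*859 = 3850 - 859 = 2991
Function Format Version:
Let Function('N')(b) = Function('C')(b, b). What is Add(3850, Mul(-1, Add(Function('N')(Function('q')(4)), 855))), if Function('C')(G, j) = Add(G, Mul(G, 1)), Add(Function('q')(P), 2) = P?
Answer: 2991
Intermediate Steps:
Function('q')(P) = Add(-2, P)
Function('C')(G, j) = Mul(2, G) (Function('C')(G, j) = Add(G, G) = Mul(2, G))
Function('N')(b) = Mul(2, b)
Add(3850, Mul(-1, Add(Function('N')(Function('q')(4)), 855))) = Add(3850, Mul(-1, Add(Mul(2, Add(-2, 4)), 855))) = Add(3850, Mul(-1, Add(Mul(2, 2), 855))) = Add(3850, Mul(-1, Add(4, 855))) = Add(3850, Mul(-1, 859)) = Add(3850, -859) = 2991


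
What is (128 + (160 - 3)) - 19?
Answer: 266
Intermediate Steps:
(128 + (160 - 3)) - 19 = (128 + 157) - 19 = 285 - 19 = 266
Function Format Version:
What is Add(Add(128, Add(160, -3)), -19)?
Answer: 266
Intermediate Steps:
Add(Add(128, Add(160, -3)), -19) = Add(Add(128, 157), -19) = Add(285, -19) = 266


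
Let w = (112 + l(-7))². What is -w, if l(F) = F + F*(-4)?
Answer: -17689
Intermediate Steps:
l(F) = -3*F (l(F) = F - 4*F = -3*F)
w = 17689 (w = (112 - 3*(-7))² = (112 + 21)² = 133² = 17689)
-w = -1*17689 = -17689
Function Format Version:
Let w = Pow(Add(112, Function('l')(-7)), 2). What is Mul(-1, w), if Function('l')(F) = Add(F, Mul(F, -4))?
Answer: -17689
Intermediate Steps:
Function('l')(F) = Mul(-3, F) (Function('l')(F) = Add(F, Mul(-4, F)) = Mul(-3, F))
w = 17689 (w = Pow(Add(112, Mul(-3, -7)), 2) = Pow(Add(112, 21), 2) = Pow(133, 2) = 17689)
Mul(-1, w) = Mul(-1, 17689) = -17689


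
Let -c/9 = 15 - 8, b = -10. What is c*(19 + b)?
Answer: -567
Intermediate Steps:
c = -63 (c = -9*(15 - 8) = -9*7 = -63)
c*(19 + b) = -63*(19 - 10) = -63*9 = -567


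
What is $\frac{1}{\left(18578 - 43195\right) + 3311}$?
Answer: $- \frac{1}{21306} \approx -4.6935 \cdot 10^{-5}$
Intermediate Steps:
$\frac{1}{\left(18578 - 43195\right) + 3311} = \frac{1}{-24617 + 3311} = \frac{1}{-21306} = - \frac{1}{21306}$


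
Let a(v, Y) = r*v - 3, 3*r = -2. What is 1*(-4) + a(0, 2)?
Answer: -7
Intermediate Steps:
r = -⅔ (r = (⅓)*(-2) = -⅔ ≈ -0.66667)
a(v, Y) = -3 - 2*v/3 (a(v, Y) = -2*v/3 - 3 = -3 - 2*v/3)
1*(-4) + a(0, 2) = 1*(-4) + (-3 - ⅔*0) = -4 + (-3 + 0) = -4 - 3 = -7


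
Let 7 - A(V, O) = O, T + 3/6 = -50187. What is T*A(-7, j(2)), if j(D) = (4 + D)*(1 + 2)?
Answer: 1104125/2 ≈ 5.5206e+5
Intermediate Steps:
T = -100375/2 (T = -1/2 - 50187 = -100375/2 ≈ -50188.)
j(D) = 12 + 3*D (j(D) = (4 + D)*3 = 12 + 3*D)
A(V, O) = 7 - O
T*A(-7, j(2)) = -100375*(7 - (12 + 3*2))/2 = -100375*(7 - (12 + 6))/2 = -100375*(7 - 1*18)/2 = -100375*(7 - 18)/2 = -100375/2*(-11) = 1104125/2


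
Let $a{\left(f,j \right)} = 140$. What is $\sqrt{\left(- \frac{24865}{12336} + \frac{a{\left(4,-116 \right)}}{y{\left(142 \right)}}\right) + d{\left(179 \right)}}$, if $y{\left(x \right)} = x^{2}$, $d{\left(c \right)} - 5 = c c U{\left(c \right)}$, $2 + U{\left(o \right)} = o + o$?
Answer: $\frac{\sqrt{546892049751691341}}{218964} \approx 3377.4$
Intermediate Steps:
$U{\left(o \right)} = -2 + 2 o$ ($U{\left(o \right)} = -2 + \left(o + o\right) = -2 + 2 o$)
$d{\left(c \right)} = 5 + c^{2} \left(-2 + 2 c\right)$ ($d{\left(c \right)} = 5 + c c \left(-2 + 2 c\right) = 5 + c^{2} \left(-2 + 2 c\right)$)
$\sqrt{\left(- \frac{24865}{12336} + \frac{a{\left(4,-116 \right)}}{y{\left(142 \right)}}\right) + d{\left(179 \right)}} = \sqrt{\left(- \frac{24865}{12336} + \frac{140}{142^{2}}\right) + \left(5 + 2 \cdot 179^{2} \left(-1 + 179\right)\right)} = \sqrt{\left(\left(-24865\right) \frac{1}{12336} + \frac{140}{20164}\right) + \left(5 + 2 \cdot 32041 \cdot 178\right)} = \sqrt{\left(- \frac{24865}{12336} + 140 \cdot \frac{1}{20164}\right) + \left(5 + 11406596\right)} = \sqrt{\left(- \frac{24865}{12336} + \frac{35}{5041}\right) + 11406601} = \sqrt{- \frac{124912705}{62185776} + 11406601} = \sqrt{\frac{709328209794671}{62185776}} = \frac{\sqrt{546892049751691341}}{218964}$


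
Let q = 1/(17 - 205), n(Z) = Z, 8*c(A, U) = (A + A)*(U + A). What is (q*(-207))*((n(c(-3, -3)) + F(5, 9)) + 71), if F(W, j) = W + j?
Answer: 37053/376 ≈ 98.545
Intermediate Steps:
c(A, U) = A*(A + U)/4 (c(A, U) = ((A + A)*(U + A))/8 = ((2*A)*(A + U))/8 = (2*A*(A + U))/8 = A*(A + U)/4)
q = -1/188 (q = 1/(-188) = -1/188 ≈ -0.0053191)
(q*(-207))*((n(c(-3, -3)) + F(5, 9)) + 71) = (-1/188*(-207))*(((¼)*(-3)*(-3 - 3) + (5 + 9)) + 71) = 207*(((¼)*(-3)*(-6) + 14) + 71)/188 = 207*((9/2 + 14) + 71)/188 = 207*(37/2 + 71)/188 = (207/188)*(179/2) = 37053/376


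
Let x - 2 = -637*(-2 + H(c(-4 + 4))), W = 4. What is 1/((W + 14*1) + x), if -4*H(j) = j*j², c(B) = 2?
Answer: 1/2568 ≈ 0.00038941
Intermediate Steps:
H(j) = -j³/4 (H(j) = -j*j²/4 = -j³/4)
x = 2550 (x = 2 - 637*(-2 - ¼*2³) = 2 - 637*(-2 - ¼*8) = 2 - 637*(-2 - 2) = 2 - 637*(-4) = 2 + 2548 = 2550)
1/((W + 14*1) + x) = 1/((4 + 14*1) + 2550) = 1/((4 + 14) + 2550) = 1/(18 + 2550) = 1/2568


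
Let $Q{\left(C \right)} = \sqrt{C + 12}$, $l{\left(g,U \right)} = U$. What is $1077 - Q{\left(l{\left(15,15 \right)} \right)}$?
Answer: $1077 - 3 \sqrt{3} \approx 1071.8$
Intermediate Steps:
$Q{\left(C \right)} = \sqrt{12 + C}$
$1077 - Q{\left(l{\left(15,15 \right)} \right)} = 1077 - \sqrt{12 + 15} = 1077 - \sqrt{27} = 1077 - 3 \sqrt{3}$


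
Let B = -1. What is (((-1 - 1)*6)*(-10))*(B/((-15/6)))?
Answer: 48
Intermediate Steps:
(((-1 - 1)*6)*(-10))*(B/((-15/6))) = (((-1 - 1)*6)*(-10))*(-1/((-15/6))) = (-2*6*(-10))*(-1/((-15*⅙))) = (-12*(-10))*(-1/(-5/2)) = 120*(-1*(-⅖)) = 120*(⅖) = 48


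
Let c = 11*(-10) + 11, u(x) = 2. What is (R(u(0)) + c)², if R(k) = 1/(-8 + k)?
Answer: 354025/36 ≈ 9834.0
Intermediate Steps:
c = -99 (c = -110 + 11 = -99)
(R(u(0)) + c)² = (1/(-8 + 2) - 99)² = (1/(-6) - 99)² = (-⅙ - 99)² = (-595/6)² = 354025/36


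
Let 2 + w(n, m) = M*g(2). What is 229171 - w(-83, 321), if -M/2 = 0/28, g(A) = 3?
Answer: 229173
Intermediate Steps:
M = 0 (M = -0/28 = -2*0 = 0)
w(n, m) = -2 (w(n, m) = -2 + 0*3 = -2 + 0 = -2)
229171 - w(-83, 321) = 229171 - 1*(-2) = 229171 + 2 = 229173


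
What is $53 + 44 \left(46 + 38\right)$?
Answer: $3749$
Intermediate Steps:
$53 + 44 \left(46 + 38\right) = 53 + 44 \cdot 84 = 53 + 3696 = 3749$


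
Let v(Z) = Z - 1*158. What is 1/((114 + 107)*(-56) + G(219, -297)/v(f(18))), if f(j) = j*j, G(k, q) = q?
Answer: -166/2054713 ≈ -8.0790e-5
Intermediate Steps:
f(j) = j²
v(Z) = -158 + Z (v(Z) = Z - 158 = -158 + Z)
1/((114 + 107)*(-56) + G(219, -297)/v(f(18))) = 1/((114 + 107)*(-56) - 297/(-158 + 18²)) = 1/(221*(-56) - 297/(-158 + 324)) = 1/(-12376 - 297/166) = 1/(-2054713/166) = -166/2054713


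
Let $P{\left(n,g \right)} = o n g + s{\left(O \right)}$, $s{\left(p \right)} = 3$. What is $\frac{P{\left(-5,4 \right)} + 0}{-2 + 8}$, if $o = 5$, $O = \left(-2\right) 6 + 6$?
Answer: $- \frac{97}{6} \approx -16.167$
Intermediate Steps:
$O = -6$ ($O = -12 + 6 = -6$)
$P{\left(n,g \right)} = 3 + 5 g n$ ($P{\left(n,g \right)} = 5 n g + 3 = 5 g n + 3 = 3 + 5 g n$)
$\frac{P{\left(-5,4 \right)} + 0}{-2 + 8} = \frac{\left(3 + 5 \cdot 4 \left(-5\right)\right) + 0}{-2 + 8} = \frac{\left(3 - 100\right) + 0}{6} = \frac{-97 + 0}{6} = \frac{1}{6} \left(-97\right) = - \frac{97}{6}$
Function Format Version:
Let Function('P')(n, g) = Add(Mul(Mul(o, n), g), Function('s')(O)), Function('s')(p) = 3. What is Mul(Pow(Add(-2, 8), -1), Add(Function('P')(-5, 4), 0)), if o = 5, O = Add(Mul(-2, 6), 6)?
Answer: Rational(-97, 6) ≈ -16.167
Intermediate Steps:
O = -6 (O = Add(-12, 6) = -6)
Function('P')(n, g) = Add(3, Mul(5, g, n)) (Function('P')(n, g) = Add(Mul(Mul(5, n), g), 3) = Add(Mul(5, g, n), 3) = Add(3, Mul(5, g, n)))
Mul(Pow(Add(-2, 8), -1), Add(Function('P')(-5, 4), 0)) = Mul(Pow(Add(-2, 8), -1), Add(Add(3, Mul(5, 4, -5)), 0)) = Mul(Pow(6, -1), Add(Add(3, -100), 0)) = Mul(Rational(1, 6), Add(-97, 0)) = Mul(Rational(1, 6), -97) = Rational(-97, 6)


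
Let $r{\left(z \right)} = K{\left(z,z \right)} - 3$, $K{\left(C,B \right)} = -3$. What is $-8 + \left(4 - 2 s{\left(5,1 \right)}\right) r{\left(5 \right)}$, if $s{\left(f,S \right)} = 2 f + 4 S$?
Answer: $136$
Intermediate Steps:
$r{\left(z \right)} = -6$ ($r{\left(z \right)} = -3 - 3 = -6$)
$-8 + \left(4 - 2 s{\left(5,1 \right)}\right) r{\left(5 \right)} = -8 + \left(4 - 2 \left(2 \cdot 5 + 4 \cdot 1\right)\right) \left(-6\right) = -8 + \left(4 - 2 \left(10 + 4\right)\right) \left(-6\right) = -8 + \left(4 - 28\right) \left(-6\right) = -8 - -144 = -8 + 144 = 136$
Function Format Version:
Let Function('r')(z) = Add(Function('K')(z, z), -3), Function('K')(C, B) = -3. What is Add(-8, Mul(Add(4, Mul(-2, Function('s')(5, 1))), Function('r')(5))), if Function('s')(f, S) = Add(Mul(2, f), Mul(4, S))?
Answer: 136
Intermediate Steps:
Function('r')(z) = -6 (Function('r')(z) = Add(-3, -3) = -6)
Add(-8, Mul(Add(4, Mul(-2, Function('s')(5, 1))), Function('r')(5))) = Add(-8, Mul(Add(4, Mul(-2, Add(Mul(2, 5), Mul(4, 1)))), -6)) = Add(-8, Mul(Add(4, Mul(-2, Add(10, 4))), -6)) = Add(-8, Mul(Add(4, Mul(-2, 14)), -6)) = Add(-8, Mul(Add(4, -28), -6)) = Add(-8, Mul(-24, -6)) = Add(-8, 144) = 136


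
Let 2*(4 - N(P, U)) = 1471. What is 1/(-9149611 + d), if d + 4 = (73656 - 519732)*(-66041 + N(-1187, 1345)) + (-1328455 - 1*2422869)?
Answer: 1/29772708771 ≈ 3.3588e-11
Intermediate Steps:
N(P, U) = -1463/2 (N(P, U) = 4 - ½*1471 = 4 - 1471/2 = -1463/2)
d = 29781858382 (d = -4 + ((73656 - 519732)*(-66041 - 1463/2) + (-1328455 - 1*2422869)) = -4 + (-446076*(-133545/2) + (-1328455 - 2422869)) = -4 + (29785609710 - 3751324) = -4 + 29781858386 = 29781858382)
1/(-9149611 + d) = 1/(-9149611 + 29781858382) = 1/29772708771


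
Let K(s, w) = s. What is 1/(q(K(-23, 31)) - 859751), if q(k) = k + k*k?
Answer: -1/859245 ≈ -1.1638e-6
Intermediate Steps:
q(k) = k + k**2
1/(q(K(-23, 31)) - 859751) = 1/(-23*(1 - 23) - 859751) = 1/(-23*(-22) - 859751) = 1/(506 - 859751) = 1/(-859245) = -1/859245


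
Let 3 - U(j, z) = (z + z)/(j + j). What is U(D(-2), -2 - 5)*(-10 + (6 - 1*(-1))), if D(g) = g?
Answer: 3/2 ≈ 1.5000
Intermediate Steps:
U(j, z) = 3 - z/j (U(j, z) = 3 - (z + z)/(j + j) = 3 - 2*z/(2*j) = 3 - 2*z*1/(2*j) = 3 - z/j)
U(D(-2), -2 - 5)*(-10 + (6 - 1*(-1))) = (3 - 1*(-2 - 5)/(-2))*(-10 + (6 - 1*(-1))) = (3 - 1*(-7)*(-1/2))*(-10 + (6 + 1)) = (3 - 7/2)*(-10 + 7) = -1/2*(-3) = 3/2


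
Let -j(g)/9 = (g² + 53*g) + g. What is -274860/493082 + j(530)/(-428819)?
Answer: 627851737710/105721465079 ≈ 5.9387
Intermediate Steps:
j(g) = -486*g - 9*g² (j(g) = -9*((g² + 53*g) + g) = -9*(g² + 54*g) = -486*g - 9*g²)
-274860/493082 + j(530)/(-428819) = -274860/493082 - 9*530*(54 + 530)/(-428819) = -274860*1/493082 - 9*530*584*(-1/428819) = -137430/246541 - 2785680*(-1/428819) = -137430/246541 + 2785680/428819 = 627851737710/105721465079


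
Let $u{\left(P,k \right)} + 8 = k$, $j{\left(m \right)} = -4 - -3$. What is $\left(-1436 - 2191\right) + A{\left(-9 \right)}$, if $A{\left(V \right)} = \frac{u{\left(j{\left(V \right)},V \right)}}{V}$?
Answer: $- \frac{32626}{9} \approx -3625.1$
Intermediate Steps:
$j{\left(m \right)} = -1$ ($j{\left(m \right)} = -4 + 3 = -1$)
$u{\left(P,k \right)} = -8 + k$
$A{\left(V \right)} = \frac{-8 + V}{V}$
$\left(-1436 - 2191\right) + A{\left(-9 \right)} = \left(-1436 - 2191\right) + \frac{-8 - 9}{-9} = -3627 - - \frac{17}{9} = -3627 + \frac{17}{9} = - \frac{32626}{9}$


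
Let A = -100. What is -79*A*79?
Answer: 624100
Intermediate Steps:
-79*A*79 = -79*(-100)*79 = 7900*79 = 624100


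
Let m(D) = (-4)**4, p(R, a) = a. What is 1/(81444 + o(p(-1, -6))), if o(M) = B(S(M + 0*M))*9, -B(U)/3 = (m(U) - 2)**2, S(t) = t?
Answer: -1/1660488 ≈ -6.0223e-7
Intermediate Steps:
m(D) = 256
B(U) = -193548 (B(U) = -3*(256 - 2)**2 = -3*254**2 = -3*64516 = -193548)
o(M) = -1741932 (o(M) = -193548*9 = -1741932)
1/(81444 + o(p(-1, -6))) = 1/(81444 - 1741932) = 1/(-1660488) = -1/1660488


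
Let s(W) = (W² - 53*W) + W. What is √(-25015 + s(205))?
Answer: 5*√254 ≈ 79.687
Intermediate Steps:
s(W) = W² - 52*W
√(-25015 + s(205)) = √(-25015 + 205*(-52 + 205)) = √(-25015 + 205*153) = √(-25015 + 31365) = √6350 = 5*√254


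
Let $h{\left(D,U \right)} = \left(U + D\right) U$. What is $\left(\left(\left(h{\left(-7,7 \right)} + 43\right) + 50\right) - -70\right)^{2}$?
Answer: $26569$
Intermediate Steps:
$h{\left(D,U \right)} = U \left(D + U\right)$ ($h{\left(D,U \right)} = \left(D + U\right) U = U \left(D + U\right)$)
$\left(\left(\left(h{\left(-7,7 \right)} + 43\right) + 50\right) - -70\right)^{2} = \left(\left(\left(7 \left(-7 + 7\right) + 43\right) + 50\right) - -70\right)^{2} = \left(\left(\left(7 \cdot 0 + 43\right) + 50\right) + 70\right)^{2} = \left(\left(\left(0 + 43\right) + 50\right) + 70\right)^{2} = \left(\left(43 + 50\right) + 70\right)^{2} = \left(93 + 70\right)^{2} = 163^{2} = 26569$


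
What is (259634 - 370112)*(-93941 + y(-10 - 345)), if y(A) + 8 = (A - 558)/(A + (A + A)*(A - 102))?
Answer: 3684650766288/355 ≈ 1.0379e+10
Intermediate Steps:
y(A) = -8 + (-558 + A)/(A + 2*A*(-102 + A)) (y(A) = -8 + (A - 558)/(A + (A + A)*(A - 102)) = -8 + (-558 + A)/(A + (2*A)*(-102 + A)) = -8 + (-558 + A)/(A + 2*A*(-102 + A)))
(259634 - 370112)*(-93941 + y(-10 - 345)) = (259634 - 370112)*(-93941 + (-558 - 16*(-10 - 345)² + 1625*(-10 - 345))/((-10 - 345)*(-203 + 2*(-10 - 345)))) = -110478*(-93941 + (-558 - 16*(-355)² + 1625*(-355))/((-355)*(-203 + 2*(-355)))) = -110478*(-93941 - (-558 - 16*126025 - 576875)/(355*(-203 - 710))) = -110478*(-93941 - 1/355*(-558 - 2016400 - 576875)/(-913)) = -110478*(-93941 - 1/355*(-1/913)*(-2593833)) = -110478*(-93941 - 2841/355) = -110478*(-33351896/355) = 3684650766288/355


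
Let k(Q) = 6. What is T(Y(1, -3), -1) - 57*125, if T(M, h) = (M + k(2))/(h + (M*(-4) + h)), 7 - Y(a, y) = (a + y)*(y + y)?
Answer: -128249/18 ≈ -7124.9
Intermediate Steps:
Y(a, y) = 7 - 2*y*(a + y) (Y(a, y) = 7 - (a + y)*(y + y) = 7 - (a + y)*2*y = 7 - 2*y*(a + y))
T(M, h) = (6 + M)/(-4*M + 2*h) (T(M, h) = (M + 6)/(h + (M*(-4) + h)) = (6 + M)/(h + (-4*M + h)) = (6 + M)/(h + (h - 4*M)) = (6 + M)/(-4*M + 2*h))
T(Y(1, -3), -1) - 57*125 = (6 + (7 - 2*(-3)² - 2*1*(-3)))/(2*(-1 - 2*(7 - 2*(-3)² - 2*1*(-3)))) - 57*125 = (6 + (7 - 2*9 + 6))/(2*(-1 - 2*(7 - 2*9 + 6))) - 7125 = (6 + (7 - 18 + 6))/(2*(-1 - 2*(7 - 18 + 6))) - 7125 = (6 - 5)/(2*(-1 - 2*(-5))) - 7125 = (½)*1/(-1 + 10) - 7125 = (½)*1/9 - 7125 = (½)*(⅑)*1 - 7125 = 1/18 - 7125 = -128249/18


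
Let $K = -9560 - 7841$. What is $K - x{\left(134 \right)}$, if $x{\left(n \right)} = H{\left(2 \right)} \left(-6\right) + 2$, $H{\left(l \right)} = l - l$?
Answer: $-17403$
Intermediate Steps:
$H{\left(l \right)} = 0$
$x{\left(n \right)} = 2$ ($x{\left(n \right)} = 0 \left(-6\right) + 2 = 0 + 2 = 2$)
$K = -17401$
$K - x{\left(134 \right)} = -17401 - 2 = -17403$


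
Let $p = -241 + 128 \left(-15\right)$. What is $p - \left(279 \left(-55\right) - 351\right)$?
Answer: $13535$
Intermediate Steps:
$p = -2161$ ($p = -241 - 1920 = -2161$)
$p - \left(279 \left(-55\right) - 351\right) = -2161 - \left(279 \left(-55\right) - 351\right) = -2161 - \left(-15345 - 351\right) = -2161 - -15696 = -2161 + 15696 = 13535$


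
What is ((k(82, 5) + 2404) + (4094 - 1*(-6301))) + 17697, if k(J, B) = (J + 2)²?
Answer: 37552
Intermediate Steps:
k(J, B) = (2 + J)²
((k(82, 5) + 2404) + (4094 - 1*(-6301))) + 17697 = (((2 + 82)² + 2404) + (4094 - 1*(-6301))) + 17697 = ((84² + 2404) + (4094 + 6301)) + 17697 = ((7056 + 2404) + 10395) + 17697 = (9460 + 10395) + 17697 = 19855 + 17697 = 37552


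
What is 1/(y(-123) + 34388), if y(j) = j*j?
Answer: 1/49517 ≈ 2.0195e-5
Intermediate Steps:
y(j) = j²
1/(y(-123) + 34388) = 1/((-123)² + 34388) = 1/(15129 + 34388) = 1/49517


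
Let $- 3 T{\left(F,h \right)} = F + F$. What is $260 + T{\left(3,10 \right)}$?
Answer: $258$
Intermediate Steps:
$T{\left(F,h \right)} = - \frac{2 F}{3}$ ($T{\left(F,h \right)} = - \frac{F + F}{3} = - \frac{2 F}{3}$)
$260 + T{\left(3,10 \right)} = 260 - 2 = 258$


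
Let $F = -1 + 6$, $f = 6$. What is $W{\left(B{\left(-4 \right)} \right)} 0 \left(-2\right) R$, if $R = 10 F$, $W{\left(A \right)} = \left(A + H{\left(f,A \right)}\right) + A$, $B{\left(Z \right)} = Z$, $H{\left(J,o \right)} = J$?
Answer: $0$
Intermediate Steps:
$F = 5$
$W{\left(A \right)} = 6 + 2 A$ ($W{\left(A \right)} = \left(A + 6\right) + A = \left(6 + A\right) + A = 6 + 2 A$)
$R = 50$ ($R = 10 \cdot 5 = 50$)
$W{\left(B{\left(-4 \right)} \right)} 0 \left(-2\right) R = \left(6 + 2 \left(-4\right)\right) 0 \left(-2\right) 50 = \left(6 - 8\right) 0 \cdot 50 = \left(-2\right) 0 \cdot 50 = 0 \cdot 50 = 0$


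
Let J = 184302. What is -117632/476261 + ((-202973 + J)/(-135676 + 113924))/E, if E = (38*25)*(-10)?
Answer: -24316839277131/98416478084000 ≈ -0.24708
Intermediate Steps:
E = -9500 (E = 950*(-10) = -9500)
-117632/476261 + ((-202973 + J)/(-135676 + 113924))/E = -117632/476261 + ((-202973 + 184302)/(-135676 + 113924))/(-9500) = -117632*1/476261 - 18671/(-21752)*(-1/9500) = -117632/476261 - 18671*(-1/21752)*(-1/9500) = -117632/476261 + (18671/21752)*(-1/9500) = -117632/476261 - 18671/206644000 = -24316839277131/98416478084000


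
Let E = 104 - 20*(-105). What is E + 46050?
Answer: 48254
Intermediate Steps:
E = 2204 (E = 104 + 2100 = 2204)
E + 46050 = 2204 + 46050 = 48254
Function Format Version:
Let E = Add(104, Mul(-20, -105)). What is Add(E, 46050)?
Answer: 48254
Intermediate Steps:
E = 2204 (E = Add(104, 2100) = 2204)
Add(E, 46050) = Add(2204, 46050) = 48254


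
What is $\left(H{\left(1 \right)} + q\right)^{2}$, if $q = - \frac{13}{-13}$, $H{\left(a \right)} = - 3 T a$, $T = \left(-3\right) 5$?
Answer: $2116$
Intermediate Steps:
$T = -15$
$H{\left(a \right)} = 45 a$ ($H{\left(a \right)} = \left(-3\right) \left(-15\right) a = 45 a$)
$q = 1$ ($q = \left(-13\right) \left(- \frac{1}{13}\right) = 1$)
$\left(H{\left(1 \right)} + q\right)^{2} = \left(45 \cdot 1 + 1\right)^{2} = \left(45 + 1\right)^{2} = 46^{2} = 2116$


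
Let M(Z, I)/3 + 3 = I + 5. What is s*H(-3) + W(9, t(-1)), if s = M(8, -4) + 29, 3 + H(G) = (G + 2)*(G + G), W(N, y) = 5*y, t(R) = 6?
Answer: 99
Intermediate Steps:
M(Z, I) = 6 + 3*I (M(Z, I) = -9 + 3*(I + 5) = -9 + 3*(5 + I) = -9 + (15 + 3*I) = 6 + 3*I)
H(G) = -3 + 2*G*(2 + G) (H(G) = -3 + (G + 2)*(G + G) = -3 + (2 + G)*(2*G) = -3 + 2*G*(2 + G))
s = 23 (s = (6 + 3*(-4)) + 29 = (6 - 12) + 29 = -6 + 29 = 23)
s*H(-3) + W(9, t(-1)) = 23*(-3 + 2*(-3)² + 4*(-3)) + 5*6 = 23*(-3 + 2*9 - 12) + 30 = 23*(-3 + 18 - 12) + 30 = 23*3 + 30 = 69 + 30 = 99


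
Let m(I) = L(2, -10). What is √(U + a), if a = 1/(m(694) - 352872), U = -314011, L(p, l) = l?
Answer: I*√39102441443254046/352882 ≈ 560.37*I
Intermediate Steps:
m(I) = -10
a = -1/352882 (a = 1/(-10 - 352872) = 1/(-352882) = -1/352882 ≈ -2.8338e-6)
√(U + a) = √(-314011 - 1/352882) = √(-110808829703/352882) = I*√39102441443254046/352882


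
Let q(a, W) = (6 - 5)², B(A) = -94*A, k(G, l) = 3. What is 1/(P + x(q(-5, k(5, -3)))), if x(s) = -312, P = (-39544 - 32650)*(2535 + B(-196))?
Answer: -1/1513114358 ≈ -6.6089e-10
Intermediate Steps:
q(a, W) = 1 (q(a, W) = 1² = 1)
P = -1513114046 (P = (-39544 - 32650)*(2535 - 94*(-196)) = -72194*(2535 + 18424) = -72194*20959 = -1513114046)
1/(P + x(q(-5, k(5, -3)))) = 1/(-1513114046 - 312) = 1/(-1513114358) = -1/1513114358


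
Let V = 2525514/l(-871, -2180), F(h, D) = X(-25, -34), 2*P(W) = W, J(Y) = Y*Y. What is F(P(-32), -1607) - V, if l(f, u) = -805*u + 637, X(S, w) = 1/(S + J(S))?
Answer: -504517621/351107400 ≈ -1.4369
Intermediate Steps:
J(Y) = Y**2
P(W) = W/2
X(S, w) = 1/(S + S**2)
F(h, D) = 1/600 (F(h, D) = 1/((-25)*(1 - 25)) = -1/25/(-24) = -1/25*(-1/24) = 1/600)
l(f, u) = 637 - 805*u
V = 841838/585179 (V = 2525514/(637 - 805*(-2180)) = 2525514/(637 + 1754900) = 2525514/1755537 = 2525514*(1/1755537) = 841838/585179 ≈ 1.4386)
F(P(-32), -1607) - V = 1/600 - 1*841838/585179 = 1/600 - 841838/585179 = -504517621/351107400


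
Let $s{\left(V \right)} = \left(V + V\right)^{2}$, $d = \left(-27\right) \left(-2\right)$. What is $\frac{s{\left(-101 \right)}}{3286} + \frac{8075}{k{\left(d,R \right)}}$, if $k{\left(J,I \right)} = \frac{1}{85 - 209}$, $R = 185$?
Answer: $- \frac{1645115498}{1643} \approx -1.0013 \cdot 10^{6}$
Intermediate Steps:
$d = 54$
$k{\left(J,I \right)} = - \frac{1}{124}$ ($k{\left(J,I \right)} = \frac{1}{-124} = - \frac{1}{124}$)
$s{\left(V \right)} = 4 V^{2}$ ($s{\left(V \right)} = \left(2 V\right)^{2} = 4 V^{2}$)
$\frac{s{\left(-101 \right)}}{3286} + \frac{8075}{k{\left(d,R \right)}} = \frac{4 \left(-101\right)^{2}}{3286} + \frac{8075}{- \frac{1}{124}} = 4 \cdot 10201 \cdot \frac{1}{3286} + 8075 \left(-124\right) = 40804 \cdot \frac{1}{3286} - 1001300 = \frac{20402}{1643} - 1001300 = - \frac{1645115498}{1643}$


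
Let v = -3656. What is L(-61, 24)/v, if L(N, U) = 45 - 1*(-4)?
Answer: -49/3656 ≈ -0.013403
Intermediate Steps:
L(N, U) = 49 (L(N, U) = 45 + 4 = 49)
L(-61, 24)/v = 49/(-3656) = 49*(-1/3656) = -49/3656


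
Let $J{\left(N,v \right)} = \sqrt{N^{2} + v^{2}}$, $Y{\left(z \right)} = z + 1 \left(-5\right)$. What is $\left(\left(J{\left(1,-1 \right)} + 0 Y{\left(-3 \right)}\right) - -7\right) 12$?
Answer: $84 + 12 \sqrt{2} \approx 100.97$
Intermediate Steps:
$Y{\left(z \right)} = -5 + z$ ($Y{\left(z \right)} = z - 5 = -5 + z$)
$\left(\left(J{\left(1,-1 \right)} + 0 Y{\left(-3 \right)}\right) - -7\right) 12 = \left(\left(\sqrt{1^{2} + \left(-1\right)^{2}} + 0 \left(-5 - 3\right)\right) - -7\right) 12 = \left(\left(\sqrt{1 + 1} + 0 \left(-8\right)\right) + 7\right) 12 = \left(\left(\sqrt{2} + 0\right) + 7\right) 12 = \left(\sqrt{2} + 7\right) 12 = \left(7 + \sqrt{2}\right) 12 = 84 + 12 \sqrt{2}$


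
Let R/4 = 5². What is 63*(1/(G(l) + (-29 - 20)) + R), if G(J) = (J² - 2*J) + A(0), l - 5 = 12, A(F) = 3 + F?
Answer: 1316763/209 ≈ 6300.3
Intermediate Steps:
l = 17 (l = 5 + 12 = 17)
G(J) = 3 + J² - 2*J (G(J) = (J² - 2*J) + (3 + 0) = (J² - 2*J) + 3 = 3 + J² - 2*J)
R = 100 (R = 4*5² = 4*25 = 100)
63*(1/(G(l) + (-29 - 20)) + R) = 63*(1/((3 + 17² - 2*17) + (-29 - 20)) + 100) = 63*(1/((3 + 289 - 34) - 49) + 100) = 63*(1/(258 - 49) + 100) = 63*(1/209 + 100) = 63*(20901/209) = 1316763/209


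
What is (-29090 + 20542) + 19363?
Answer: 10815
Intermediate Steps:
(-29090 + 20542) + 19363 = -8548 + 19363 = 10815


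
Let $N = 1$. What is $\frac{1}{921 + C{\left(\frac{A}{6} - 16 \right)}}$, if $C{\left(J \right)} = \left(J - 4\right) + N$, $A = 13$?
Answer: $\frac{6}{5425} \approx 0.001106$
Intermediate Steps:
$C{\left(J \right)} = -3 + J$ ($C{\left(J \right)} = \left(J - 4\right) + 1 = \left(-4 + J\right) + 1 = -3 + J$)
$\frac{1}{921 + C{\left(\frac{A}{6} - 16 \right)}} = \frac{1}{921 + \left(-3 + \left(\frac{13}{6} - 16\right)\right)} = \frac{1}{921 - \frac{101}{6}} = \frac{1}{\frac{5425}{6}} = \frac{6}{5425}$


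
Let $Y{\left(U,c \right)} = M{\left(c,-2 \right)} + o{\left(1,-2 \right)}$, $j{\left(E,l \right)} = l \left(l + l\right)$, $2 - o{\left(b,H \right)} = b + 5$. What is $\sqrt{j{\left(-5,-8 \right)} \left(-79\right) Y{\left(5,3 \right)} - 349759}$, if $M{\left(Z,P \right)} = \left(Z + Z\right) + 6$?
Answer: $i \sqrt{430655} \approx 656.24 i$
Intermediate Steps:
$o{\left(b,H \right)} = -3 - b$ ($o{\left(b,H \right)} = 2 - \left(b + 5\right) = 2 - \left(5 + b\right) = -3 - b$)
$j{\left(E,l \right)} = 2 l^{2}$ ($j{\left(E,l \right)} = l 2 l = 2 l^{2}$)
$M{\left(Z,P \right)} = 6 + 2 Z$ ($M{\left(Z,P \right)} = 2 Z + 6 = 6 + 2 Z$)
$Y{\left(U,c \right)} = 2 + 2 c$ ($Y{\left(U,c \right)} = \left(6 + 2 c\right) - 4 = 2 + 2 c$)
$\sqrt{j{\left(-5,-8 \right)} \left(-79\right) Y{\left(5,3 \right)} - 349759} = \sqrt{2 \left(-8\right)^{2} \left(-79\right) \left(2 + 2 \cdot 3\right) - 349759} = \sqrt{2 \cdot 64 \left(-79\right) \left(2 + 6\right) - 349759} = \sqrt{128 \left(-79\right) 8 - 349759} = \sqrt{\left(-10112\right) 8 - 349759} = \sqrt{-80896 - 349759} = \sqrt{-430655} = i \sqrt{430655}$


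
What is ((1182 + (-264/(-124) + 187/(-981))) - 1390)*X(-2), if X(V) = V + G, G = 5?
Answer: -6266539/10137 ≈ -618.18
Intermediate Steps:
X(V) = 5 + V (X(V) = V + 5 = 5 + V)
((1182 + (-264/(-124) + 187/(-981))) - 1390)*X(-2) = ((1182 + (-264/(-124) + 187/(-981))) - 1390)*(5 - 2) = ((1182 + (-264*(-1/124) + 187*(-1/981))) - 1390)*3 = ((1182 + (66/31 - 187/981)) - 1390)*3 = ((1182 + 58949/30411) - 1390)*3 = (36004751/30411 - 1390)*3 = -6266539/30411*3 = -6266539/10137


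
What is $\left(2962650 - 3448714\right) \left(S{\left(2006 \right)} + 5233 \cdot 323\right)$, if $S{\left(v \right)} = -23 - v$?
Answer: $-820587826720$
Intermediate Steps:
$\left(2962650 - 3448714\right) \left(S{\left(2006 \right)} + 5233 \cdot 323\right) = \left(2962650 - 3448714\right) \left(\left(-23 - 2006\right) + 5233 \cdot 323\right) = - 486064 \left(\left(-23 - 2006\right) + 1690259\right) = - 486064 \left(-2029 + 1690259\right) = \left(-486064\right) 1688230 = -820587826720$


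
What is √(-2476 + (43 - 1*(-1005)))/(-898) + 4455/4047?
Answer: 1485/1349 - I*√357/449 ≈ 1.1008 - 0.042081*I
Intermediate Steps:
√(-2476 + (43 - 1*(-1005)))/(-898) + 4455/4047 = √(-2476 + (43 + 1005))*(-1/898) + 4455*(1/4047) = √(-2476 + 1048)*(-1/898) + 1485/1349 = √(-1428)*(-1/898) + 1485/1349 = (2*I*√357)*(-1/898) + 1485/1349 = -I*√357/449 + 1485/1349 = 1485/1349 - I*√357/449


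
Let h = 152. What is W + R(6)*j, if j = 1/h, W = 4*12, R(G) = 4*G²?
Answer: 930/19 ≈ 48.947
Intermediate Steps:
W = 48
j = 1/152 ≈ 0.0065789
W + R(6)*j = 48 + (4*6²)*(1/152) = 48 + (4*36)*(1/152) = 48 + 144*(1/152) = 48 + 18/19 = 930/19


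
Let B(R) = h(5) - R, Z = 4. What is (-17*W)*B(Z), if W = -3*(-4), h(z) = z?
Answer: -204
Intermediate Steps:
W = 12
B(R) = 5 - R
(-17*W)*B(Z) = (-17*12)*(5 - 1*4) = -204*(5 - 4) = -204*1 = -204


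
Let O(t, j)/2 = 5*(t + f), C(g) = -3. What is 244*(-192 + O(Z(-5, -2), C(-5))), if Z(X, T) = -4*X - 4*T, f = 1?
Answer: 23912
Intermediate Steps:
Z(X, T) = -4*T - 4*X
O(t, j) = 10 + 10*t (O(t, j) = 2*(5*(t + 1)) = 2*(5*(1 + t)) = 2*(5 + 5*t) = 10 + 10*t)
244*(-192 + O(Z(-5, -2), C(-5))) = 244*(-192 + (10 + 10*(-4*(-2) - 4*(-5)))) = 244*(-192 + (10 + 10*(8 + 20))) = 244*(-192 + (10 + 10*28)) = 244*(-192 + (10 + 280)) = 244*(-192 + 290) = 244*98 = 23912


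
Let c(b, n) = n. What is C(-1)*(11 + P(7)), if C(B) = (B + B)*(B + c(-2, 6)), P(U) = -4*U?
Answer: 170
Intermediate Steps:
C(B) = 2*B*(6 + B) (C(B) = (B + B)*(B + 6) = (2*B)*(6 + B) = 2*B*(6 + B))
C(-1)*(11 + P(7)) = (2*(-1)*(6 - 1))*(11 - 4*7) = (2*(-1)*5)*(11 - 28) = -10*(-17) = 170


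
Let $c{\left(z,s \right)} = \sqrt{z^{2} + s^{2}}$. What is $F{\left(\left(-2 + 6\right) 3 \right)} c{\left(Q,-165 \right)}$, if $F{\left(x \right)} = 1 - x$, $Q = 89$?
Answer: $- 11 \sqrt{35146} \approx -2062.2$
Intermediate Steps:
$c{\left(z,s \right)} = \sqrt{s^{2} + z^{2}}$
$F{\left(\left(-2 + 6\right) 3 \right)} c{\left(Q,-165 \right)} = \left(1 - \left(-2 + 6\right) 3\right) \sqrt{\left(-165\right)^{2} + 89^{2}} = \left(1 - 4 \cdot 3\right) \sqrt{27225 + 7921} = \left(1 - 12\right) \sqrt{35146} = - 11 \sqrt{35146}$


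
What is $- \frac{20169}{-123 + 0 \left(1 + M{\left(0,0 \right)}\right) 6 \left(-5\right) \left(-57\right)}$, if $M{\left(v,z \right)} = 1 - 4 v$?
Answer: $\frac{6723}{41} \approx 163.98$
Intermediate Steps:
$- \frac{20169}{-123 + 0 \left(1 + M{\left(0,0 \right)}\right) 6 \left(-5\right) \left(-57\right)} = - \frac{20169}{-123 + 0 \left(1 + \left(1 - 0\right)\right) 6 \left(-5\right) \left(-57\right)} = - \frac{20169}{-123 + 0 \left(1 + \left(1 + 0\right)\right) 6 \left(-5\right) \left(-57\right)} = - \frac{20169}{-123 + 0 \left(1 + 1\right) 6 \left(-5\right) \left(-57\right)} = - \frac{20169}{-123 + 0 \cdot 2 \cdot 6 \left(-5\right) \left(-57\right)} = - \frac{20169}{-123 + 0 \cdot 6 \left(-5\right) \left(-57\right)} = - \frac{20169}{-123 + 0 \left(-5\right) \left(-57\right)} = - \frac{20169}{-123 + 0 \left(-57\right)} = - \frac{20169}{-123 + 0} = - \frac{20169}{-123} = \left(-20169\right) \left(- \frac{1}{123}\right) = \frac{6723}{41}$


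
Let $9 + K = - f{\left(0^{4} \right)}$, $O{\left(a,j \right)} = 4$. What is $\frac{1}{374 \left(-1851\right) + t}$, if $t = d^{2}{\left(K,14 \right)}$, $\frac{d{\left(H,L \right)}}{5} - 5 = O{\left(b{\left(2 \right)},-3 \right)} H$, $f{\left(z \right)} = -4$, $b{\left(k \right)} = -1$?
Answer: $- \frac{1}{686649} \approx -1.4563 \cdot 10^{-6}$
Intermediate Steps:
$K = -5$ ($K = -9 - -4 = -9 + 4 = -5$)
$d{\left(H,L \right)} = 25 + 20 H$ ($d{\left(H,L \right)} = 25 + 5 \cdot 4 H = 25 + 20 H$)
$t = 5625$ ($t = \left(25 + 20 \left(-5\right)\right)^{2} = \left(25 - 100\right)^{2} = \left(-75\right)^{2} = 5625$)
$\frac{1}{374 \left(-1851\right) + t} = \frac{1}{374 \left(-1851\right) + 5625} = \frac{1}{-692274 + 5625} = \frac{1}{-686649} = - \frac{1}{686649}$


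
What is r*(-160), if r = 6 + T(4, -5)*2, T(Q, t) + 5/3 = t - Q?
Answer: 7360/3 ≈ 2453.3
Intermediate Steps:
T(Q, t) = -5/3 + t - Q (T(Q, t) = -5/3 + (t - Q) = -5/3 + t - Q)
r = -46/3 (r = 6 + (-5/3 - 5 - 1*4)*2 = 6 + (-5/3 - 5 - 4)*2 = 6 - 32/3*2 = 6 - 64/3 = -46/3 ≈ -15.333)
r*(-160) = -46/3*(-160) = 7360/3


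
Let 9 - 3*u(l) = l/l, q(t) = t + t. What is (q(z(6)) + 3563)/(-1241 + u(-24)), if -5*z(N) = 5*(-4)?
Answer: -10713/3715 ≈ -2.8837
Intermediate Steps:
z(N) = 4 (z(N) = -(-4) = -⅕*(-20) = 4)
q(t) = 2*t
u(l) = 8/3 (u(l) = 3 - l/(3*l) = 3 - ⅓*1 = 3 - ⅓ = 8/3)
(q(z(6)) + 3563)/(-1241 + u(-24)) = (2*4 + 3563)/(-1241 + 8/3) = (8 + 3563)/(-3715/3) = 3571*(-3/3715) = -10713/3715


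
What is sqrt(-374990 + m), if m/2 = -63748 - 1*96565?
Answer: 8*I*sqrt(10869) ≈ 834.04*I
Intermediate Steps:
m = -320626 (m = 2*(-63748 - 1*96565) = 2*(-63748 - 96565) = 2*(-160313) = -320626)
sqrt(-374990 + m) = sqrt(-374990 - 320626) = sqrt(-695616) = 8*I*sqrt(10869)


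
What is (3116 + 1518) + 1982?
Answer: 6616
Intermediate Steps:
(3116 + 1518) + 1982 = 4634 + 1982 = 6616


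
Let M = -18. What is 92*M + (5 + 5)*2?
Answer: -1636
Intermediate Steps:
92*M + (5 + 5)*2 = 92*(-18) + (5 + 5)*2 = -1656 + 10*2 = -1656 + 20 = -1636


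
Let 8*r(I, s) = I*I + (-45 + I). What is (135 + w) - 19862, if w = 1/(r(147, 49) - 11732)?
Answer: -1423204423/72145 ≈ -19727.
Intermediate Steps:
r(I, s) = -45/8 + I/8 + I²/8 (r(I, s) = (I*I + (-45 + I))/8 = (I² + (-45 + I))/8 = (-45 + I + I²)/8 = -45/8 + I/8 + I²/8)
w = -8/72145 (w = 1/((-45/8 + (⅛)*147 + (⅛)*147²) - 11732) = 1/((-45/8 + 147/8 + (⅛)*21609) - 11732) = 1/((-45/8 + 147/8 + 21609/8) - 11732) = 1/(21711/8 - 11732) = 1/(-72145/8) = -8/72145 ≈ -0.00011089)
(135 + w) - 19862 = (135 - 8/72145) - 19862 = 9739567/72145 - 19862 = -1423204423/72145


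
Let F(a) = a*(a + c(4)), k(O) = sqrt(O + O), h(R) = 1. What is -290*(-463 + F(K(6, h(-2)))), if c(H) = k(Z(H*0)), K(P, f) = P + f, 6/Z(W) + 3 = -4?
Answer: 120060 - 580*I*sqrt(21) ≈ 1.2006e+5 - 2657.9*I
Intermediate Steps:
Z(W) = -6/7 (Z(W) = 6/(-3 - 4) = 6/(-7) = 6*(-1/7) = -6/7)
k(O) = sqrt(2)*sqrt(O) (k(O) = sqrt(2*O) = sqrt(2)*sqrt(O))
c(H) = 2*I*sqrt(21)/7 (c(H) = sqrt(2)*sqrt(-6/7) = sqrt(2)*(I*sqrt(42)/7) = 2*I*sqrt(21)/7)
F(a) = a*(a + 2*I*sqrt(21)/7)
-290*(-463 + F(K(6, h(-2)))) = -290*(-463 + (6 + 1)*(7*(6 + 1) + 2*I*sqrt(21))/7) = -290*(-463 + (1/7)*7*(7*7 + 2*I*sqrt(21))) = -290*(-463 + (1/7)*7*(49 + 2*I*sqrt(21))) = -290*(-463 + (49 + 2*I*sqrt(21))) = -290*(-414 + 2*I*sqrt(21)) = 120060 - 580*I*sqrt(21)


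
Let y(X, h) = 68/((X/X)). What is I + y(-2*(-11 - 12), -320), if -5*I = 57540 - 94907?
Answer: 37707/5 ≈ 7541.4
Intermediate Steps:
y(X, h) = 68 (y(X, h) = 68/1 = 68*1 = 68)
I = 37367/5 (I = -(57540 - 94907)/5 = -⅕*(-37367) = 37367/5 ≈ 7473.4)
I + y(-2*(-11 - 12), -320) = 37367/5 + 68 = 37707/5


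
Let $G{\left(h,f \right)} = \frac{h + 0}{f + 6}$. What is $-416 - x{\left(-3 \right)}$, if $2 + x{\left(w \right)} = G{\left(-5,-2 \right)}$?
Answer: $- \frac{1651}{4} \approx -412.75$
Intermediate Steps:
$G{\left(h,f \right)} = \frac{h}{6 + f}$
$x{\left(w \right)} = - \frac{13}{4}$ ($x{\left(w \right)} = -2 - \frac{5}{6 - 2} = -2 - \frac{5}{4} = - \frac{13}{4}$)
$-416 - x{\left(-3 \right)} = -416 - - \frac{13}{4} = -416 + \frac{13}{4} = - \frac{1651}{4}$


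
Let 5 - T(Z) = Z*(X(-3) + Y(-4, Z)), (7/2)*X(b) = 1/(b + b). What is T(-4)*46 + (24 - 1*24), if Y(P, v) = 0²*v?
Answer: 4646/21 ≈ 221.24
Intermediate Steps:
X(b) = 1/(7*b) (X(b) = 2/(7*(b + b)) = 2/(7*((2*b))) = 2*(1/(2*b))/7 = 1/(7*b))
Y(P, v) = 0 (Y(P, v) = 0*v = 0)
T(Z) = 5 + Z/21 (T(Z) = 5 - Z*((⅐)/(-3) + 0) = 5 - Z*((⅐)*(-⅓) + 0) = 5 - Z*(-1/21 + 0) = 5 - Z*(-1)/21 = 5 - (-1)*Z/21 = 5 + Z/21)
T(-4)*46 + (24 - 1*24) = (5 + (1/21)*(-4))*46 + (24 - 1*24) = (5 - 4/21)*46 + (24 - 24) = (101/21)*46 + 0 = 4646/21 + 0 = 4646/21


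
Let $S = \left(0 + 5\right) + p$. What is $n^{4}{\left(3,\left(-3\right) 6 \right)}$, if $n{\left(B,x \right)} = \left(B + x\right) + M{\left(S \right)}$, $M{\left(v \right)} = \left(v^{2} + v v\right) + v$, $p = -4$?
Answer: $20736$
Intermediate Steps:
$S = 1$ ($S = \left(0 + 5\right) - 4 = 5 - 4 = 1$)
$M{\left(v \right)} = v + 2 v^{2}$ ($M{\left(v \right)} = \left(v^{2} + v^{2}\right) + v = 2 v^{2} + v = v + 2 v^{2}$)
$n{\left(B,x \right)} = 3 + B + x$ ($n{\left(B,x \right)} = \left(B + x\right) + 1 \left(1 + 2 \cdot 1\right) = \left(B + x\right) + 1 \left(1 + 2\right) = \left(B + x\right) + 1 \cdot 3 = \left(B + x\right) + 3 = 3 + B + x$)
$n^{4}{\left(3,\left(-3\right) 6 \right)} = \left(3 + 3 - 18\right)^{4} = \left(-12\right)^{4} = 20736$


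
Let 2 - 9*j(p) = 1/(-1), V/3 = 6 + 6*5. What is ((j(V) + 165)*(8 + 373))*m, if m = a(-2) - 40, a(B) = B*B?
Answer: -2267712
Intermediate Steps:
a(B) = B²
V = 108 (V = 3*(6 + 6*5) = 3*(6 + 30) = 3*36 = 108)
j(p) = ⅓ (j(p) = 2/9 - ⅑/(-1) = 2/9 - ⅑*(-1) = 2/9 + ⅑ = ⅓)
m = -36 (m = (-2)² - 40 = 4 - 40 = -36)
((j(V) + 165)*(8 + 373))*m = ((⅓ + 165)*(8 + 373))*(-36) = ((496/3)*381)*(-36) = 62992*(-36) = -2267712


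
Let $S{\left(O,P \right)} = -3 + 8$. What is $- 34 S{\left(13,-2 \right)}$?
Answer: $-170$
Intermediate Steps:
$S{\left(O,P \right)} = 5$
$- 34 S{\left(13,-2 \right)} = \left(-34\right) 5 = -170$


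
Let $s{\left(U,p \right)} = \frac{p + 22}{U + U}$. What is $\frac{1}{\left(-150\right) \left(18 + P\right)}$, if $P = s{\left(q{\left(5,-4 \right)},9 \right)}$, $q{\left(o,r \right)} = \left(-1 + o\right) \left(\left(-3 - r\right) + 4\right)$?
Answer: $- \frac{4}{11265} \approx -0.00035508$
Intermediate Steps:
$q{\left(o,r \right)} = \left(1 - r\right) \left(-1 + o\right)$ ($q{\left(o,r \right)} = \left(-1 + o\right) \left(1 - r\right) = \left(1 - r\right) \left(-1 + o\right)$)
$s{\left(U,p \right)} = \frac{22 + p}{2 U}$
$P = \frac{31}{40}$ ($P = \frac{22 + 9}{2 \left(-1 + 5 - 4 - 5 \left(-4\right)\right)} = \frac{1}{2} \frac{1}{-1 + 5 - 4 + 20} \cdot 31 = \frac{1}{2} \cdot \frac{1}{20} \cdot 31 = \frac{31}{40} \approx 0.775$)
$\frac{1}{\left(-150\right) \left(18 + P\right)} = \frac{1}{\left(-150\right) \left(18 + \frac{31}{40}\right)} = \frac{1}{\left(-150\right) \frac{751}{40}} = \frac{1}{- \frac{11265}{4}} = - \frac{4}{11265}$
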